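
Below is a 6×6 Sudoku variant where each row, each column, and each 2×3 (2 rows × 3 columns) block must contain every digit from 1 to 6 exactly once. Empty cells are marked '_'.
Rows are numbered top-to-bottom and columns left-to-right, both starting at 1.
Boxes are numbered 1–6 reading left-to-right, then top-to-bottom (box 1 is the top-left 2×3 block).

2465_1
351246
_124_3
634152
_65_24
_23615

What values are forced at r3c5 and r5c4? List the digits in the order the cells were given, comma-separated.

6,3

For r3c5:
  Row 3 already contains {1, 2, 3, 4}.
  Column 5 already contains {1, 2, 4, 5}.
  Its 2×3 block (box 4) already contains {1, 2, 3, 4, 5}.
  The only value from 1–6 not eliminated is 6, so r3c5 = 6.
For r5c4:
  Row 5 already contains {2, 4, 5, 6}.
  Column 4 already contains {1, 2, 4, 5, 6}.
  Its 2×3 block (box 6) already contains {1, 2, 4, 5, 6}.
  The only value from 1–6 not eliminated is 3, so r5c4 = 3.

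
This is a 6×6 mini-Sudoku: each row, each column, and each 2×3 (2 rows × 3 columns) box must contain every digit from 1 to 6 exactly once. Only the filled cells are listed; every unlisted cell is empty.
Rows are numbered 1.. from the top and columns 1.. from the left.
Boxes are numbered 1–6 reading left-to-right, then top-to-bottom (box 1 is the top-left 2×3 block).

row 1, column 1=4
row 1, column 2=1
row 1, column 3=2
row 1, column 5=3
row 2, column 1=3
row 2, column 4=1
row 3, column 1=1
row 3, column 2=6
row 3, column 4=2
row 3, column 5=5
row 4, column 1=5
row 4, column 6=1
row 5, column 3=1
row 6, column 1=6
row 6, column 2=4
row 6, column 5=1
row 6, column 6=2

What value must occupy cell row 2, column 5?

2

Cell row 2, column 5 itself could take any of {2, 4, 6} by direct elimination.
Consider where 2 can go in row 2.
row 2, column 2 is out (box 1 already has a 2).
row 2, column 3 is out (column 3 already has a 2).
row 2, column 6 is out (column 6 already has a 2).
So the only cell in row 2 that can hold 2 is row 2, column 5.
Therefore row 2, column 5 = 2.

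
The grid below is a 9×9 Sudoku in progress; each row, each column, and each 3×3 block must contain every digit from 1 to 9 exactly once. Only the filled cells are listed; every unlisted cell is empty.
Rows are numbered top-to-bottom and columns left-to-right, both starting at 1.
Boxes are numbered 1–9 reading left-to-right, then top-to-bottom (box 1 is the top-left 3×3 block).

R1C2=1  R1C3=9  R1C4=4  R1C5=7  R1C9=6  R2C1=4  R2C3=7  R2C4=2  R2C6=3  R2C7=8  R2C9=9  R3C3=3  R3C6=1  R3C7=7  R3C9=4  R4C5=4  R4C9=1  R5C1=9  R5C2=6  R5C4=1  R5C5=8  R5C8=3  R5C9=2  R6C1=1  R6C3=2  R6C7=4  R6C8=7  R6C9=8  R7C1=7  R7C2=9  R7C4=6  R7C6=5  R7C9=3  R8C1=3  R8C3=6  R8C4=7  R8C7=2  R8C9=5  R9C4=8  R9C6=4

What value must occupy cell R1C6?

Row 1 already contains {1, 4, 6, 7, 9}.
Column 6 already contains {1, 3, 4, 5}.
Its 3×3 block (box 2) already contains {1, 2, 3, 4, 7}.
The only value from 1–9 not eliminated is 8, so R1C6 = 8.

8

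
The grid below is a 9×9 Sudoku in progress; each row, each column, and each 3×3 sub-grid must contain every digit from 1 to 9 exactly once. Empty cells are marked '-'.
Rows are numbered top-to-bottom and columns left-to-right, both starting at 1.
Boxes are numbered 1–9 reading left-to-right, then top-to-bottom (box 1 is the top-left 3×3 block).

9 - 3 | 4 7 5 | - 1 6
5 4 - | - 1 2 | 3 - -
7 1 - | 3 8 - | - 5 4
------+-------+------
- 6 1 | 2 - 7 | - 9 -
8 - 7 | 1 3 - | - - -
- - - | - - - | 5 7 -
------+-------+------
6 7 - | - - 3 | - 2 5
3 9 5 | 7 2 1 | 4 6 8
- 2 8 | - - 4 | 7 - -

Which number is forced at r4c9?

Row 4 already contains {1, 2, 6, 7, 9}.
Column 9 already contains {4, 5, 6, 8}.
Its 3×3 block (box 6) already contains {5, 7, 9}.
The only value from 1–9 not eliminated is 3, so r4c9 = 3.

3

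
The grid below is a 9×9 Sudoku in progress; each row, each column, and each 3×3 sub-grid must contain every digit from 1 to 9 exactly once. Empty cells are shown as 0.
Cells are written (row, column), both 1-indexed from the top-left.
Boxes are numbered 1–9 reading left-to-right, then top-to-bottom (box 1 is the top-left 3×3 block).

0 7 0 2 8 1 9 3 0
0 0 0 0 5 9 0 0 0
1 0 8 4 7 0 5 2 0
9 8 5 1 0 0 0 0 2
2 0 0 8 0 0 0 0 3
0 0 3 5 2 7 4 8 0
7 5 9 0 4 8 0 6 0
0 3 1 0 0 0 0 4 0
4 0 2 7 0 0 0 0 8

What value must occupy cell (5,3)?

Cell (5,3) itself could take any of {4, 6, 7} by direct elimination.
Consider where 7 can go in box 4.
(5,2) is out (column 2 already has a 7).
(6,1) is out (row 6 already has a 7).
(6,2) is out (row 6 already has a 7).
So the only cell in box 4 that can hold 7 is (5,3).
Therefore (5,3) = 7.

7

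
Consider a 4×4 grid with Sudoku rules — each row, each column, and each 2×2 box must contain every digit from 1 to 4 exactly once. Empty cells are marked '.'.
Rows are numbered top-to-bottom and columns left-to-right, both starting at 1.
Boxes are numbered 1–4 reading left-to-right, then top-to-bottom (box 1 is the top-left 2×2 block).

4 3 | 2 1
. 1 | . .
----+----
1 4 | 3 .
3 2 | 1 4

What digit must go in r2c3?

Row 2 already contains {1}.
Column 3 already contains {1, 2, 3}.
Its 2×2 block (box 2) already contains {1, 2}.
The only value from 1–4 not eliminated is 4, so r2c3 = 4.

4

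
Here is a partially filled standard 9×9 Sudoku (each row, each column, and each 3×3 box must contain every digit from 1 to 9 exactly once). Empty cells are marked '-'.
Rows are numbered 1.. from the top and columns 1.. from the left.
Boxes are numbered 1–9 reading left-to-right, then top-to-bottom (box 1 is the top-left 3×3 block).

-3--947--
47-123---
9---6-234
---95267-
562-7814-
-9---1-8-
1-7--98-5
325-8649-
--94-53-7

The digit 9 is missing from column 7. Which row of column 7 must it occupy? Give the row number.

Consider where 9 can go in column 7.
row 6, column 7 is out (row 6 already has a 9).
So the only cell in column 7 that can hold 9 is row 2, column 7.
That is row 2.

2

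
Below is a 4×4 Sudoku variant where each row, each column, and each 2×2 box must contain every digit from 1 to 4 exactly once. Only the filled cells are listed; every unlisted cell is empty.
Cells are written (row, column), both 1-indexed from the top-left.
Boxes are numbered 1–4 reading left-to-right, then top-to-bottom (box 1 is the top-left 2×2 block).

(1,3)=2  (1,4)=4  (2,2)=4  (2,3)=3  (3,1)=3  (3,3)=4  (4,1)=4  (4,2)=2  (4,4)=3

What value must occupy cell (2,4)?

1

Row 2 already contains {3, 4}.
Column 4 already contains {3, 4}.
Its 2×2 block (box 2) already contains {2, 3, 4}.
The only value from 1–4 not eliminated is 1, so (2,4) = 1.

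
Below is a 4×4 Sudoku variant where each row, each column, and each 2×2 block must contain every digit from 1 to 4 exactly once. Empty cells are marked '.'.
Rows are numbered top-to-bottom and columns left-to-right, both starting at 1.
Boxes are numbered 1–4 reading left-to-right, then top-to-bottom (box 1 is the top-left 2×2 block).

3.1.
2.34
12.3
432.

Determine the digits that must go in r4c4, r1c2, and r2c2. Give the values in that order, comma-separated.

For r4c4:
  Row 4 already contains {2, 3, 4}.
  Column 4 already contains {3, 4}.
  Its 2×2 block (box 4) already contains {2, 3}.
  The only value from 1–4 not eliminated is 1, so r4c4 = 1.
For r1c2:
  Row 1 already contains {1, 3}.
  Column 2 already contains {2, 3}.
  Its 2×2 block (box 1) already contains {2, 3}.
  The only value from 1–4 not eliminated is 4, so r1c2 = 4.
For r2c2:
  Row 2 already contains {2, 3, 4}.
  Column 2 already contains {2, 3}.
  Its 2×2 block (box 1) already contains {2, 3}.
  The only value from 1–4 not eliminated is 1, so r2c2 = 1.

1,4,1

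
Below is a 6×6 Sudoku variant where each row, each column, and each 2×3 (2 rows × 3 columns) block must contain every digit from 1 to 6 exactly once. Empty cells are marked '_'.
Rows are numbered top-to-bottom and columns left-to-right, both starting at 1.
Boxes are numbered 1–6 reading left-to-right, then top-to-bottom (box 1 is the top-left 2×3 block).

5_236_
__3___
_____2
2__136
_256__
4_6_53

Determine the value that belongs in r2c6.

5

Cell r2c6 itself could take any of {1, 4, 5} by direct elimination.
Consider where 5 can go in column 6.
r1c6 is out (row 1 already has a 5).
r5c6 is out (row 5 already has a 5).
So the only cell in column 6 that can hold 5 is r2c6.
Therefore r2c6 = 5.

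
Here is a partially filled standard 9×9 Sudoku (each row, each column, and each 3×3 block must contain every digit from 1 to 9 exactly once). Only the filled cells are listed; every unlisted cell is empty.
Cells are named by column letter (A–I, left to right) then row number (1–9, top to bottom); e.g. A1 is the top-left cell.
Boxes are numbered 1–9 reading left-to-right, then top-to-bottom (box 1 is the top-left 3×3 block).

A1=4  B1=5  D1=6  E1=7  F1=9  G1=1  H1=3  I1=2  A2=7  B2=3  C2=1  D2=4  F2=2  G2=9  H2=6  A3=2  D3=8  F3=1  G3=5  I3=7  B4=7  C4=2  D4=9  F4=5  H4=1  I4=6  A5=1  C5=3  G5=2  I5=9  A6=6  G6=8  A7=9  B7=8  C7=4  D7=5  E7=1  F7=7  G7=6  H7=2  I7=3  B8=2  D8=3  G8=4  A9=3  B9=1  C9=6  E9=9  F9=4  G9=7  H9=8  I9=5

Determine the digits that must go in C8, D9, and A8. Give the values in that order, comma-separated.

7,2,5

For C8:
  Consider where 7 can go in column C.
  C1 is out (row 1 already has a 7).
  C3 is out (row 3 already has a 7).
  C6 is out (box 4 already has a 7).
  So the only cell in column C that can hold 7 is C8.
  So C8 = 7.
For D9:
  Row 9 already contains {1, 3, 4, 5, 6, 7, 8, 9}.
  Column D already contains {3, 4, 5, 6, 8, 9}.
  Its 3×3 block (box 8) already contains {1, 3, 4, 5, 7, 9}.
  The only value from 1–9 not eliminated is 2, so D9 = 2.
For A8:
  Row 8 already contains {2, 3, 4}.
  Column A already contains {1, 2, 3, 4, 6, 7, 9}.
  Its 3×3 block (box 7) already contains {1, 2, 3, 4, 6, 8, 9}.
  The only value from 1–9 not eliminated is 5, so A8 = 5.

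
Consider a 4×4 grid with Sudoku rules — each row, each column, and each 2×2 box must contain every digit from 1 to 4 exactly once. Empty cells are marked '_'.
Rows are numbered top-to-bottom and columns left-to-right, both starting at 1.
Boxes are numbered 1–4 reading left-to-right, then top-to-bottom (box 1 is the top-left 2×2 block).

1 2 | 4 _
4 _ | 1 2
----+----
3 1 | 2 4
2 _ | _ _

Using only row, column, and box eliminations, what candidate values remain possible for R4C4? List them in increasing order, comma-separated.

1,3

Row 4 already contains {2}.
Column 4 already contains {2, 4}.
Its 2×2 block (box 4) already contains {2, 4}.
Removing those from 1–4 leaves {1, 3} as the candidates for R4C4.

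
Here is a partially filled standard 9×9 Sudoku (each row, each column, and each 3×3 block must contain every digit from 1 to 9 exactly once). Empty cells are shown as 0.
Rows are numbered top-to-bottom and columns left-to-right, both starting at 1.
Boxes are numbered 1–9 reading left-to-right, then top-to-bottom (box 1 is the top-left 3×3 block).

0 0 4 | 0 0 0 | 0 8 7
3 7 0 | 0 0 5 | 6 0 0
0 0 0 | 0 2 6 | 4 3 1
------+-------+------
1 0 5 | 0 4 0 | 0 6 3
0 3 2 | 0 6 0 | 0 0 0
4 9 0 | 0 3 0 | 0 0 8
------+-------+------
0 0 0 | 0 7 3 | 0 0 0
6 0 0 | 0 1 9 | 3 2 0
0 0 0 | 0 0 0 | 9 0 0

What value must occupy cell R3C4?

Cell R3C4 itself could take any of {7, 8, 9} by direct elimination.
Consider where 7 can go in row 3.
R3C1 is out (box 1 already has a 7).
R3C2 is out (column 2 already has a 7).
R3C3 is out (box 1 already has a 7).
So the only cell in row 3 that can hold 7 is R3C4.
Therefore R3C4 = 7.

7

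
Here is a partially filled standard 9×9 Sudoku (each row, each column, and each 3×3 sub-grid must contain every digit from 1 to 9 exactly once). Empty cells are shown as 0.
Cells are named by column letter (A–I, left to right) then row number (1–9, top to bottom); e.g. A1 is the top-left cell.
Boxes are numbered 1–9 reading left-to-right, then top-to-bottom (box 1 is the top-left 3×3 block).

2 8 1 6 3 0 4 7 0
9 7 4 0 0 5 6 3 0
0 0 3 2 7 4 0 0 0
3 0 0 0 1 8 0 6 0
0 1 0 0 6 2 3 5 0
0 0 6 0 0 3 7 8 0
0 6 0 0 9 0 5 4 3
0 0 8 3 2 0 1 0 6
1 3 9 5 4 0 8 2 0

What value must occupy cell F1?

9

Row 1 already contains {1, 2, 3, 4, 6, 7, 8}.
Column F already contains {2, 3, 4, 5, 8}.
Its 3×3 block (box 2) already contains {2, 3, 4, 5, 6, 7}.
The only value from 1–9 not eliminated is 9, so F1 = 9.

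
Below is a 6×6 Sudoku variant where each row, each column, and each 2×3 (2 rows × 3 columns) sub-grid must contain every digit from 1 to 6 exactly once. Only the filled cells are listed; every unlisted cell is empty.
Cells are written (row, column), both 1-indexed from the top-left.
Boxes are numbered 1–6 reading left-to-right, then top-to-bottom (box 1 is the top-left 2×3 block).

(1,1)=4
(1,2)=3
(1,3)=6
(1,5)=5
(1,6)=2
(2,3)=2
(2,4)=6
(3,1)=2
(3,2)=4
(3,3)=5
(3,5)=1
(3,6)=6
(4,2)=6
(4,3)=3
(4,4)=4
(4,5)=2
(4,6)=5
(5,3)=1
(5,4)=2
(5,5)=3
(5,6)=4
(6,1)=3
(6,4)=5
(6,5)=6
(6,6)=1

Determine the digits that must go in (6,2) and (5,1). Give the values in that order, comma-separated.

For (6,2):
  Row 6 already contains {1, 3, 5, 6}.
  Column 2 already contains {3, 4, 6}.
  Its 2×3 block (box 5) already contains {1, 3}.
  The only value from 1–6 not eliminated is 2, so (6,2) = 2.
For (5,1):
  Consider where 6 can go in row 5.
  (5,2) is out (column 2 already has a 6).
  So the only cell in row 5 that can hold 6 is (5,1).
  So (5,1) = 6.

2,6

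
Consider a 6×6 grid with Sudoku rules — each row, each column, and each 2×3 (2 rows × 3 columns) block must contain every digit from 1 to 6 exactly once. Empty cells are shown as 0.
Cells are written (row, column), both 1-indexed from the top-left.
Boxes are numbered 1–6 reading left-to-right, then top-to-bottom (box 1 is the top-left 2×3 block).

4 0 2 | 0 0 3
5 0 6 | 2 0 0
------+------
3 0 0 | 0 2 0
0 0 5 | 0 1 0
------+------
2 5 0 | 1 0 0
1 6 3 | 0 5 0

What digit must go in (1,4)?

Cell (1,4) itself could take any of {5, 6} by direct elimination.
Consider where 5 can go in row 1.
(1,2) is out (column 2 already has a 5).
(1,5) is out (column 5 already has a 5).
So the only cell in row 1 that can hold 5 is (1,4).
Therefore (1,4) = 5.

5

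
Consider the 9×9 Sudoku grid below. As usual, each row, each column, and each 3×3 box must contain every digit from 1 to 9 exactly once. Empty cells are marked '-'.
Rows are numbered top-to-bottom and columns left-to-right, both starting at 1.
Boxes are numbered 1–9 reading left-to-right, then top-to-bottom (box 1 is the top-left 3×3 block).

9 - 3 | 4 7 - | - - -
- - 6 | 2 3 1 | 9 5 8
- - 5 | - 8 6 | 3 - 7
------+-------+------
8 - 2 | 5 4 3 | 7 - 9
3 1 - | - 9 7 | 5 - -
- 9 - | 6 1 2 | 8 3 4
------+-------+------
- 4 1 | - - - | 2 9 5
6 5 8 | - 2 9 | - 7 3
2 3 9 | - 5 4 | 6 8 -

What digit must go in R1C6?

5

Row 1 already contains {3, 4, 7, 9}.
Column 6 already contains {1, 2, 3, 4, 6, 7, 9}.
Its 3×3 block (box 2) already contains {1, 2, 3, 4, 6, 7, 8}.
The only value from 1–9 not eliminated is 5, so R1C6 = 5.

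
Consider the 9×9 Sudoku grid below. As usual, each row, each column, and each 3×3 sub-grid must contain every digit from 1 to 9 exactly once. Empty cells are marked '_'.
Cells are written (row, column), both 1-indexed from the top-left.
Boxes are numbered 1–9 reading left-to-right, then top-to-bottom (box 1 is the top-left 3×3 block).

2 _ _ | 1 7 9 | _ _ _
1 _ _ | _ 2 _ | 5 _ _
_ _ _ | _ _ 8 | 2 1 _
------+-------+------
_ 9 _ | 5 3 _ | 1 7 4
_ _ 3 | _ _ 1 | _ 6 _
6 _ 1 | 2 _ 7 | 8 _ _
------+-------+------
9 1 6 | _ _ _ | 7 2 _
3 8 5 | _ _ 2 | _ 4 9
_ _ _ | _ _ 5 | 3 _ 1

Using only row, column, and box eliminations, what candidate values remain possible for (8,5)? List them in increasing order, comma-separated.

1,6

Row 8 already contains {2, 3, 4, 5, 8, 9}.
Column 5 already contains {2, 3, 7}.
Its 3×3 block (box 8) already contains {2, 5}.
Removing those from 1–9 leaves {1, 6} as the candidates for (8,5).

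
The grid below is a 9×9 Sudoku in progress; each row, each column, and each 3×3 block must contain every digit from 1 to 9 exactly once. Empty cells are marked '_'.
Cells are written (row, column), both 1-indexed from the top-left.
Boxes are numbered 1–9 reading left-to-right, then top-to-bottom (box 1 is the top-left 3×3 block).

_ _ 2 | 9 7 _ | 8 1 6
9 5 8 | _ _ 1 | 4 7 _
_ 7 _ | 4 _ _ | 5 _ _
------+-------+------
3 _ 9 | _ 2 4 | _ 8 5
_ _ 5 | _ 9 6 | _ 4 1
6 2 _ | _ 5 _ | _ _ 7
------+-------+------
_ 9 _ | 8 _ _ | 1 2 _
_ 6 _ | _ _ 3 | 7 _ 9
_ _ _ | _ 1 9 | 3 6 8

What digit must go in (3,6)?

2

Cell (3,6) itself could take any of {2, 8} by direct elimination.
Consider where 2 can go in column 6.
(1,6) is out (row 1 already has a 2).
(6,6) is out (row 6 already has a 2).
(7,6) is out (row 7 already has a 2).
So the only cell in column 6 that can hold 2 is (3,6).
Therefore (3,6) = 2.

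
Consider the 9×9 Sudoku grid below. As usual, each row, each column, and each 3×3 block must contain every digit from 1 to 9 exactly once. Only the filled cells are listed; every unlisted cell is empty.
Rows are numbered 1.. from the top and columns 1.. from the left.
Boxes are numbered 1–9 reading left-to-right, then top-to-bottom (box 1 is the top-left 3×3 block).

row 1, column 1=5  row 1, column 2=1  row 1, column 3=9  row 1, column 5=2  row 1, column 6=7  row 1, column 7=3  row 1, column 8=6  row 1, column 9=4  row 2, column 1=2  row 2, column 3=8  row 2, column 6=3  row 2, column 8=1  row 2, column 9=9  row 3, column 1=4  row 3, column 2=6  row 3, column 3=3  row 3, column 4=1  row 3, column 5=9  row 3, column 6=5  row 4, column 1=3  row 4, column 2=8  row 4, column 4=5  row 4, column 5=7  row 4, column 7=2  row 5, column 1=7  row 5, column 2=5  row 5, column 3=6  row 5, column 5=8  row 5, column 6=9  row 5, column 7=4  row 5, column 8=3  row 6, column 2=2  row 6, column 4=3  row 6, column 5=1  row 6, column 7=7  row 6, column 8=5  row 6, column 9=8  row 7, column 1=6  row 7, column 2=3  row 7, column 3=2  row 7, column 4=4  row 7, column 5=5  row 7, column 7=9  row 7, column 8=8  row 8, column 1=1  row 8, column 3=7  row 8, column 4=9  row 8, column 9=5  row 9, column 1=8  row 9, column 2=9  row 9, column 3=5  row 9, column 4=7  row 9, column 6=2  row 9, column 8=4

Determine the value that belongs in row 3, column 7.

Row 3 already contains {1, 3, 4, 5, 6, 9}.
Column 7 already contains {2, 3, 4, 7, 9}.
Its 3×3 block (box 3) already contains {1, 3, 4, 6, 9}.
The only value from 1–9 not eliminated is 8, so row 3, column 7 = 8.

8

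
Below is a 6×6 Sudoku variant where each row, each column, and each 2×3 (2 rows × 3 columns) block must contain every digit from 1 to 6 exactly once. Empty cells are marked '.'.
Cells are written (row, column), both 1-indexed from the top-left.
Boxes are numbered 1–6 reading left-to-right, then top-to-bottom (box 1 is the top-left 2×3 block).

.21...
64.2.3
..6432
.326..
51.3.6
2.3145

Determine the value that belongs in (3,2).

5

Row 3 already contains {2, 3, 4, 6}.
Column 2 already contains {1, 2, 3, 4}.
Its 2×3 block (box 3) already contains {2, 3, 6}.
The only value from 1–6 not eliminated is 5, so (3,2) = 5.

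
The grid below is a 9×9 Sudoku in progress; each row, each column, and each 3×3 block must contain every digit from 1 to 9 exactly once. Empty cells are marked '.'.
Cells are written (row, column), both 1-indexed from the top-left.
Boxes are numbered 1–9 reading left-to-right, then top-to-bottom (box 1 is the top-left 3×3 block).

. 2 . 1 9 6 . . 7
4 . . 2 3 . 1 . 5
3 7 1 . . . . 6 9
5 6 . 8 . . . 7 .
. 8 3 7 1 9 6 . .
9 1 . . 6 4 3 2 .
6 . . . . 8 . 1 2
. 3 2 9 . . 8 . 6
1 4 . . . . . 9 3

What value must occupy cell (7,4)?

Cell (7,4) itself could take any of {3, 4, 5} by direct elimination.
Consider where 3 can go in row 7.
(7,2) is out (column 2 already has a 3).
(7,3) is out (column 3 already has a 3).
(7,5) is out (column 5 already has a 3).
(7,7) is out (column 7 already has a 3).
So the only cell in row 7 that can hold 3 is (7,4).
Therefore (7,4) = 3.

3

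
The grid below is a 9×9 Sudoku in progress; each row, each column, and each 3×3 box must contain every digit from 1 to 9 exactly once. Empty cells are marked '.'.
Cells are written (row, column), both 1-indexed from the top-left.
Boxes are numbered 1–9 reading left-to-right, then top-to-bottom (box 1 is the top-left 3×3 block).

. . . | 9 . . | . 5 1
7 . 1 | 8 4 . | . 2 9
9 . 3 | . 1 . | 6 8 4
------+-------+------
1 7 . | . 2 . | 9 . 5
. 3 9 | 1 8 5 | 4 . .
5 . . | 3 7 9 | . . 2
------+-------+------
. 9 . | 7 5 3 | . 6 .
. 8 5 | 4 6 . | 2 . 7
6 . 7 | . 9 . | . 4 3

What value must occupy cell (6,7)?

Cell (6,7) itself could take any of {1, 8} by direct elimination.
Consider where 8 can go in box 6.
(4,8) is out (column 8 already has a 8).
(5,8) is out (row 5 already has a 8).
(5,9) is out (row 5 already has a 8).
(6,8) is out (column 8 already has a 8).
So the only cell in box 6 that can hold 8 is (6,7).
Therefore (6,7) = 8.

8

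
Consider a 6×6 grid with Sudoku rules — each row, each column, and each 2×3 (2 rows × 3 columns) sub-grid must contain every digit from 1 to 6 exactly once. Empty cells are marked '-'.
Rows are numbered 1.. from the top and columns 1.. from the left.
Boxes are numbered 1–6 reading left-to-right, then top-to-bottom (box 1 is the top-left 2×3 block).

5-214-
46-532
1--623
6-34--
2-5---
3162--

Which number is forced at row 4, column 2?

Cell row 4, column 2 itself could take any of {2, 5} by direct elimination.
Consider where 2 can go in column 2.
row 1, column 2 is out (row 1 already has a 2).
row 3, column 2 is out (row 3 already has a 2).
row 5, column 2 is out (row 5 already has a 2).
So the only cell in column 2 that can hold 2 is row 4, column 2.
Therefore row 4, column 2 = 2.

2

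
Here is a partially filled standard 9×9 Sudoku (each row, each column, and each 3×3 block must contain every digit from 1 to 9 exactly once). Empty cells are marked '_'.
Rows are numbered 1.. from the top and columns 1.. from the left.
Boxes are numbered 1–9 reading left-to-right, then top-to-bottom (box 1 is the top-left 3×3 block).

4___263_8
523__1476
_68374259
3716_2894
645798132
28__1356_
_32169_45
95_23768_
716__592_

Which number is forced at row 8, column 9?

Row 8 already contains {2, 3, 5, 6, 7, 8, 9}.
Column 9 already contains {2, 4, 5, 6, 8, 9}.
Its 3×3 block (box 9) already contains {2, 4, 5, 6, 8, 9}.
The only value from 1–9 not eliminated is 1, so row 8, column 9 = 1.

1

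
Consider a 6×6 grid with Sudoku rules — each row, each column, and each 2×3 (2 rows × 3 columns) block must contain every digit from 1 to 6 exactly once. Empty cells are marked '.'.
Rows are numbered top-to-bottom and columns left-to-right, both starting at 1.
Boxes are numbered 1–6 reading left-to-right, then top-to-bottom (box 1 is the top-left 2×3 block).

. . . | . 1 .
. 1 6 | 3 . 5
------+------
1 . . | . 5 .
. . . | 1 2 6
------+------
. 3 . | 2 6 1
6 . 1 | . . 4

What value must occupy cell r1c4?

6

Cell r1c4 itself could take any of {4, 6} by direct elimination.
Consider where 6 can go in row 1.
r1c1 is out (column 1 already has a 6).
r1c2 is out (box 1 already has a 6).
r1c3 is out (column 3 already has a 6).
r1c6 is out (column 6 already has a 6).
So the only cell in row 1 that can hold 6 is r1c4.
Therefore r1c4 = 6.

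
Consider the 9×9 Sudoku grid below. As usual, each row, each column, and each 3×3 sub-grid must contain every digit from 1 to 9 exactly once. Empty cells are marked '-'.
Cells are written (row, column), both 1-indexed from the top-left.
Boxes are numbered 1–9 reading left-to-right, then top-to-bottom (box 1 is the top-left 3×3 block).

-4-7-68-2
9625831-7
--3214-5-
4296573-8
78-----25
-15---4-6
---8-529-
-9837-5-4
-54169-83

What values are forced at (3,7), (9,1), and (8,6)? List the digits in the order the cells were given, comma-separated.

For (3,7):
  Consider where 6 can go in box 3.
  (1,8) is out (row 1 already has a 6).
  (2,8) is out (row 2 already has a 6).
  (3,9) is out (column 9 already has a 6).
  So the only cell in box 3 that can hold 6 is (3,7).
  So (3,7) = 6.
For (9,1):
  Row 9 already contains {1, 3, 4, 5, 6, 8, 9}.
  Column 1 already contains {4, 7, 9}.
  Its 3×3 block (box 7) already contains {4, 5, 8, 9}.
  The only value from 1–9 not eliminated is 2, so (9,1) = 2.
For (8,6):
  Row 8 already contains {3, 4, 5, 7, 8, 9}.
  Column 6 already contains {3, 4, 5, 6, 7, 9}.
  Its 3×3 block (box 8) already contains {1, 3, 5, 6, 7, 8, 9}.
  The only value from 1–9 not eliminated is 2, so (8,6) = 2.

6,2,2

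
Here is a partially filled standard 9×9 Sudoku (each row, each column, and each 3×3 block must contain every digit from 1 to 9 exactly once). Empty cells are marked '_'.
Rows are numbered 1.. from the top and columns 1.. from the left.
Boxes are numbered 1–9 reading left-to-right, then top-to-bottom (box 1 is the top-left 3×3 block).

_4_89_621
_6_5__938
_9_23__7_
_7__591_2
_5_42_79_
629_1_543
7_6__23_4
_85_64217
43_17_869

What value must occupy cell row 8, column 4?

3

Cell row 8, column 4 itself could take any of {3, 9} by direct elimination.
Consider where 3 can go in row 8.
row 8, column 1 is out (box 7 already has a 3).
So the only cell in row 8 that can hold 3 is row 8, column 4.
Therefore row 8, column 4 = 3.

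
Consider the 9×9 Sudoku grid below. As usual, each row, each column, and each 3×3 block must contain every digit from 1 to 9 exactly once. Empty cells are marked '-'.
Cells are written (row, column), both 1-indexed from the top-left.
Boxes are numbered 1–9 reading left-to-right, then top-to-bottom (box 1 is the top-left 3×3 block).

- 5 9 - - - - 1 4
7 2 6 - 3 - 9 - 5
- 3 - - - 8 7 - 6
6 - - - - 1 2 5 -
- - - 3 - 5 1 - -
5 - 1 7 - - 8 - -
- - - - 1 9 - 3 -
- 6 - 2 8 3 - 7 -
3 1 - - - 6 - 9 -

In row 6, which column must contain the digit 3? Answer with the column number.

Consider where 3 can go in row 6.
(6,2) is out (column 2 already has a 3).
(6,5) is out (column 5 already has a 3).
(6,6) is out (column 6 already has a 3).
(6,8) is out (column 8 already has a 3).
So the only cell in row 6 that can hold 3 is (6,9).
That is column 9.

9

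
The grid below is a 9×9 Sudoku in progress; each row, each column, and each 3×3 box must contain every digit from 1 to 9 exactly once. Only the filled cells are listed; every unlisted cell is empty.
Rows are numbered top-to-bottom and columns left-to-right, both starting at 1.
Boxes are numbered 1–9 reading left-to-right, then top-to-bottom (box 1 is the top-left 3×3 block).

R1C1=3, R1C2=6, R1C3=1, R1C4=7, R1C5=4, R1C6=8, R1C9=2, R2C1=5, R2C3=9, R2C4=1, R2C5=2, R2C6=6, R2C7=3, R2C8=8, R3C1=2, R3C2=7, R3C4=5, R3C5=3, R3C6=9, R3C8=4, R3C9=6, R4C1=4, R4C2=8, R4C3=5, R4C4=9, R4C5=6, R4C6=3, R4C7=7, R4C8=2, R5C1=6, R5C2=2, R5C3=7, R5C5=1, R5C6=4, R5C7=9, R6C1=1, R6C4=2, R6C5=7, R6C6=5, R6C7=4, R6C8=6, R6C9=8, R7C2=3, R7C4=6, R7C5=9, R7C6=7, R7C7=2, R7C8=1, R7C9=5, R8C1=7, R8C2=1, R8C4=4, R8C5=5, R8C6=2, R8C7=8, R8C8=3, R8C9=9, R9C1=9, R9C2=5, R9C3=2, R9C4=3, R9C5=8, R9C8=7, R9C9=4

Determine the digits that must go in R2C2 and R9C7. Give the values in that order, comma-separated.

For R2C2:
  Row 2 already contains {1, 2, 3, 5, 6, 8, 9}.
  Column 2 already contains {1, 2, 3, 5, 6, 7, 8}.
  Its 3×3 block (box 1) already contains {1, 2, 3, 5, 6, 7, 9}.
  The only value from 1–9 not eliminated is 4, so R2C2 = 4.
For R9C7:
  Row 9 already contains {2, 3, 4, 5, 7, 8, 9}.
  Column 7 already contains {2, 3, 4, 7, 8, 9}.
  Its 3×3 block (box 9) already contains {1, 2, 3, 4, 5, 7, 8, 9}.
  The only value from 1–9 not eliminated is 6, so R9C7 = 6.

4,6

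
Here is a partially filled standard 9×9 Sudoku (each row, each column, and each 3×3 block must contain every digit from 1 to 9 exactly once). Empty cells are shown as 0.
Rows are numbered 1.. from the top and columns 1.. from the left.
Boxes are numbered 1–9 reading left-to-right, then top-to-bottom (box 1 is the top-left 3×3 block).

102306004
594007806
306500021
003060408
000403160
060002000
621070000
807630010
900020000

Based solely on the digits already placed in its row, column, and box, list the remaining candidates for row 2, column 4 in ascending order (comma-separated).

Row 2 already contains {4, 5, 6, 7, 8, 9}.
Column 4 already contains {3, 4, 5, 6}.
Its 3×3 block (box 2) already contains {3, 5, 6, 7}.
Removing those from 1–9 leaves {1, 2} as the candidates for row 2, column 4.

1,2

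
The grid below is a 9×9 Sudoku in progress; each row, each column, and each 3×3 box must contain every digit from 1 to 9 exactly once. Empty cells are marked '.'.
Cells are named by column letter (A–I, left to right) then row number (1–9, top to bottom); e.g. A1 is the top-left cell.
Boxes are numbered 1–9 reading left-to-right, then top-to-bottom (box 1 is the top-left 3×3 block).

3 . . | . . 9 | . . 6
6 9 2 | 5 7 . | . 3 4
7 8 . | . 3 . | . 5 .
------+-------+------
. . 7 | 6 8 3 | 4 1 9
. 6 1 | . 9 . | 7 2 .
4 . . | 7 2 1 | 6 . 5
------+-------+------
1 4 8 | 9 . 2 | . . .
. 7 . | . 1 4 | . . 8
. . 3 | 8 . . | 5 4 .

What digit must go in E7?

Cell E7 itself could take any of {5, 6} by direct elimination.
Consider where 5 can go in box 8.
D8 is out (column D already has a 5).
E9 is out (row 9 already has a 5).
F9 is out (row 9 already has a 5).
So the only cell in box 8 that can hold 5 is E7.
Therefore E7 = 5.

5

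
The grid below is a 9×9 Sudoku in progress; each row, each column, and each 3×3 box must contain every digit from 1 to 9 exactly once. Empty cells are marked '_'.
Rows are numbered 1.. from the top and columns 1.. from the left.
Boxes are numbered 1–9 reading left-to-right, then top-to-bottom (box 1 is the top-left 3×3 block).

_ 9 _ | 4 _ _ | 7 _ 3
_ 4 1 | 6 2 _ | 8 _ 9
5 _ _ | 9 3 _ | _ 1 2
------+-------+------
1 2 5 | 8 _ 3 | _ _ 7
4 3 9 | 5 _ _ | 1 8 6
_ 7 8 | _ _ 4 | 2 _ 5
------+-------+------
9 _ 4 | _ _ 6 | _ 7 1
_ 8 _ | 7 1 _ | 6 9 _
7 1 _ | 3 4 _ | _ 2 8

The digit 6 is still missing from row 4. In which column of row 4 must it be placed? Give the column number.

5

Consider where 6 can go in row 4.
row 4, column 7 is out (column 7 already has a 6).
row 4, column 8 is out (box 6 already has a 6).
So the only cell in row 4 that can hold 6 is row 4, column 5.
That is column 5.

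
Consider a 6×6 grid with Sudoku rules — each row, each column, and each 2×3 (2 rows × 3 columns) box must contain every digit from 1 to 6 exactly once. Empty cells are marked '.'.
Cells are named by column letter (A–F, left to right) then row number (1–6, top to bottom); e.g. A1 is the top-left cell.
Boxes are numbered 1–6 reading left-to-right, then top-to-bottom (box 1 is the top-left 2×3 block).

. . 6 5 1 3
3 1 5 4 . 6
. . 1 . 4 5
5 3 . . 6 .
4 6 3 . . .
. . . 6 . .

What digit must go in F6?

Cell F6 itself could take any of {1, 2, 4} by direct elimination.
Consider where 4 can go in column F.
F4 is out (box 4 already has a 4).
F5 is out (row 5 already has a 4).
So the only cell in column F that can hold 4 is F6.
Therefore F6 = 4.

4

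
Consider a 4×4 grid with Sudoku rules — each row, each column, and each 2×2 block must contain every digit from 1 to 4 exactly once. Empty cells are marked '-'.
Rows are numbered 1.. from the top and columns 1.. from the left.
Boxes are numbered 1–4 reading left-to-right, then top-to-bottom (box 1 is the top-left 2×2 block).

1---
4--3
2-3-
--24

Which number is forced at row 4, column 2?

1

Cell row 4, column 2 itself could take any of {1, 3} by direct elimination.
Consider where 1 can go in row 4.
row 4, column 1 is out (column 1 already has a 1).
So the only cell in row 4 that can hold 1 is row 4, column 2.
Therefore row 4, column 2 = 1.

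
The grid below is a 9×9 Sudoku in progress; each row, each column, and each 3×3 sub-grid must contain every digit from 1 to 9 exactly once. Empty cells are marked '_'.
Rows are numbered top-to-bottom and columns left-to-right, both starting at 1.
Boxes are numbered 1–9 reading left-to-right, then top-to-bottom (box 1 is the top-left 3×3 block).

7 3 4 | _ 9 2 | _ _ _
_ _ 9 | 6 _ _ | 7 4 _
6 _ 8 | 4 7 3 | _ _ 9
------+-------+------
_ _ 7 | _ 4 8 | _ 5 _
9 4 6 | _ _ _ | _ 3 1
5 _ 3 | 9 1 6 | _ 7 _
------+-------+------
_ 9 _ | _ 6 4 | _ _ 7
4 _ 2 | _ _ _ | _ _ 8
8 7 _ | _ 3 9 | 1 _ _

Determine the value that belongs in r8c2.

6

Cell r8c2 itself could take any of {1, 5, 6} by direct elimination.
Consider where 6 can go in box 7.
r7c1 is out (row 7 already has a 6).
r7c3 is out (row 7 already has a 6).
r9c3 is out (column 3 already has a 6).
So the only cell in box 7 that can hold 6 is r8c2.
Therefore r8c2 = 6.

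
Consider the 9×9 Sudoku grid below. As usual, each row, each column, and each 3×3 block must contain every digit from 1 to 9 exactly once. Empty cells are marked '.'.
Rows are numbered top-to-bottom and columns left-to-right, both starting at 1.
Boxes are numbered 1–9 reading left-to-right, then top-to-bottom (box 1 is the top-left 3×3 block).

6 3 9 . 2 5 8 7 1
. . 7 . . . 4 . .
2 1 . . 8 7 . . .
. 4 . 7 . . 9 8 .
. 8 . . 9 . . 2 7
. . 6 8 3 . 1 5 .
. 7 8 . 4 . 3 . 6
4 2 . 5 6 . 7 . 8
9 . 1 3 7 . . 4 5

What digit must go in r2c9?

Cell r2c9 itself could take any of {2, 3, 9} by direct elimination.
Consider where 2 can go in column 9.
r3c9 is out (row 3 already has a 2).
r4c9 is out (box 6 already has a 2).
r6c9 is out (box 6 already has a 2).
So the only cell in column 9 that can hold 2 is r2c9.
Therefore r2c9 = 2.

2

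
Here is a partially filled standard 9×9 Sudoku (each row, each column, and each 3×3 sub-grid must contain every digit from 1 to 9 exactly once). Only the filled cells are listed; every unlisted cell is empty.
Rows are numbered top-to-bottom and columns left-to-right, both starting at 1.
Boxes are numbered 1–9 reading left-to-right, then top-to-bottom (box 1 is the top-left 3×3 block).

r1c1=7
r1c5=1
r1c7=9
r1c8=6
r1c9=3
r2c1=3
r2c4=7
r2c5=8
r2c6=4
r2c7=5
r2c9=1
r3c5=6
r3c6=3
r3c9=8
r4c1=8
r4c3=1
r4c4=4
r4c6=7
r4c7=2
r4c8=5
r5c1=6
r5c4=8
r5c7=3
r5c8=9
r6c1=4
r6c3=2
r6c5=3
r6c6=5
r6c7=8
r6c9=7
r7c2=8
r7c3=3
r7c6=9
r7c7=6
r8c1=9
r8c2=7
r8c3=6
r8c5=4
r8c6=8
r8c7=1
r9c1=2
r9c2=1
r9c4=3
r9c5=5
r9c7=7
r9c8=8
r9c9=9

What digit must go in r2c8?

2

Row 2 already contains {1, 3, 4, 5, 7, 8}.
Column 8 already contains {5, 6, 8, 9}.
Its 3×3 block (box 3) already contains {1, 3, 5, 6, 8, 9}.
The only value from 1–9 not eliminated is 2, so r2c8 = 2.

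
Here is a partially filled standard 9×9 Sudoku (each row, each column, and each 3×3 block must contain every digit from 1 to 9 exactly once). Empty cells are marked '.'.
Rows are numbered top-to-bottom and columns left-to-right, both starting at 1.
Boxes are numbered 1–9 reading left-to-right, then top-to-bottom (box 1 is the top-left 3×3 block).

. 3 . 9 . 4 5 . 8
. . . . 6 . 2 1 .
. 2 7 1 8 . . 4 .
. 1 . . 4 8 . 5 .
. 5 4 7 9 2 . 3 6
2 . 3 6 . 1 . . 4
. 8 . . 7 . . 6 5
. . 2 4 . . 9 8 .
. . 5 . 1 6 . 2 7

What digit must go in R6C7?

Cell R6C7 itself could take any of {7, 8} by direct elimination.
Consider where 8 can go in row 6.
R6C2 is out (column 2 already has a 8).
R6C5 is out (column 5 already has a 8).
R6C8 is out (column 8 already has a 8).
So the only cell in row 6 that can hold 8 is R6C7.
Therefore R6C7 = 8.

8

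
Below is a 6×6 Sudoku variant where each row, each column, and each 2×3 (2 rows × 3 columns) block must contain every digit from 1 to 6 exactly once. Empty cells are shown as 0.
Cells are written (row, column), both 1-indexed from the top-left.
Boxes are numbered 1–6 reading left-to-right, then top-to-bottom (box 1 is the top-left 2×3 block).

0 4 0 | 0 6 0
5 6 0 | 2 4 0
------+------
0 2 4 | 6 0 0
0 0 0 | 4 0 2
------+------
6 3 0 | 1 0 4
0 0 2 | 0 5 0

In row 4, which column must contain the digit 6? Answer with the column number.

Consider where 6 can go in row 4.
(4,1) is out (column 1 already has a 6).
(4,2) is out (column 2 already has a 6).
(4,5) is out (column 5 already has a 6).
So the only cell in row 4 that can hold 6 is (4,3).
That is column 3.

3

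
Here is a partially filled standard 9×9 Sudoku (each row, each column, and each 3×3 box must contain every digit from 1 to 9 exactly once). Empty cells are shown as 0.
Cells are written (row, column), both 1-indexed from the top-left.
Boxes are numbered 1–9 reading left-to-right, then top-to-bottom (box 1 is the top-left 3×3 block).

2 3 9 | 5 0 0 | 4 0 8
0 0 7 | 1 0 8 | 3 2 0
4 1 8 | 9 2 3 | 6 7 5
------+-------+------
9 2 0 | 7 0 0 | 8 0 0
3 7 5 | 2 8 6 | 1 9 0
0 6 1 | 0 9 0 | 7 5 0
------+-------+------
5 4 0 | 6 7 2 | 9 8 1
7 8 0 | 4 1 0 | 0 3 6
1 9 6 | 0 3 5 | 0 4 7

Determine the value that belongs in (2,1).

Row 2 already contains {1, 2, 3, 7, 8}.
Column 1 already contains {1, 2, 3, 4, 5, 7, 9}.
Its 3×3 block (box 1) already contains {1, 2, 3, 4, 7, 8, 9}.
The only value from 1–9 not eliminated is 6, so (2,1) = 6.

6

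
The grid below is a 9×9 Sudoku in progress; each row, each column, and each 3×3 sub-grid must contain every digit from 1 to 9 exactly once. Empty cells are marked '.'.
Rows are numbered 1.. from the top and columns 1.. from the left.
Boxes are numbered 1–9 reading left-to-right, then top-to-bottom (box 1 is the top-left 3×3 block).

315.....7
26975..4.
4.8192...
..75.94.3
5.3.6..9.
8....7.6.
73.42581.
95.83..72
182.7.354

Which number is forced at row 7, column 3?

6

Row 7 already contains {1, 2, 3, 4, 5, 7, 8}.
Column 3 already contains {2, 3, 5, 7, 8, 9}.
Its 3×3 block (box 7) already contains {1, 2, 3, 5, 7, 8, 9}.
The only value from 1–9 not eliminated is 6, so row 7, column 3 = 6.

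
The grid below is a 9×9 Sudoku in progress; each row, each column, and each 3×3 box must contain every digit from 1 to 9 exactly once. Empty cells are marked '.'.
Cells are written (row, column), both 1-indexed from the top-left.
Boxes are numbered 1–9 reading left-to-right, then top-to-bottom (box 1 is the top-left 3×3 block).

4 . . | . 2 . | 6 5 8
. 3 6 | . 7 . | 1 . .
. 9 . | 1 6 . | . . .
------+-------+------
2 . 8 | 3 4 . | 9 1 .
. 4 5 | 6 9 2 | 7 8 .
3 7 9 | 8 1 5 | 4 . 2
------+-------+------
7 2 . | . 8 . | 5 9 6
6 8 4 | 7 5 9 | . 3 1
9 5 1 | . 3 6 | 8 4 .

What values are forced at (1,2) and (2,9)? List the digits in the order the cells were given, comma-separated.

1,9

For (1,2):
  Row 1 already contains {2, 4, 5, 6, 8}.
  Column 2 already contains {2, 3, 4, 5, 7, 8, 9}.
  Its 3×3 block (box 1) already contains {3, 4, 6, 9}.
  The only value from 1–9 not eliminated is 1, so (1,2) = 1.
For (2,9):
  Consider where 9 can go in box 3.
  (2,8) is out (column 8 already has a 9).
  (3,7) is out (row 3 already has a 9).
  (3,8) is out (row 3 already has a 9).
  (3,9) is out (row 3 already has a 9).
  So the only cell in box 3 that can hold 9 is (2,9).
  So (2,9) = 9.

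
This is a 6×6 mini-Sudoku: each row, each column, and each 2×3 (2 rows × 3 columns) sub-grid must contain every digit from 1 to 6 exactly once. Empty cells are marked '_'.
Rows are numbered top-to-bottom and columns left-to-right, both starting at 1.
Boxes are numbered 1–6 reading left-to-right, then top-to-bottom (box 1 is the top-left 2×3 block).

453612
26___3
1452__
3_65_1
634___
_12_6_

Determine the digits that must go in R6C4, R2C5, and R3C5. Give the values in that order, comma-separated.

3,5,3

For R6C4:
  Consider where 3 can go in row 6.
  R6C1 is out (column 1 already has a 3).
  R6C6 is out (column 6 already has a 3).
  So the only cell in row 6 that can hold 3 is R6C4.
  So R6C4 = 3.
For R2C5:
  Consider where 5 can go in row 2.
  R2C3 is out (column 3 already has a 5).
  R2C4 is out (column 4 already has a 5).
  So the only cell in row 2 that can hold 5 is R2C5.
  So R2C5 = 5.
For R3C5:
  Row 3 already contains {1, 2, 4, 5}.
  Column 5 already contains {1, 6}.
  Its 2×3 block (box 4) already contains {1, 2, 5}.
  The only value from 1–6 not eliminated is 3, so R3C5 = 3.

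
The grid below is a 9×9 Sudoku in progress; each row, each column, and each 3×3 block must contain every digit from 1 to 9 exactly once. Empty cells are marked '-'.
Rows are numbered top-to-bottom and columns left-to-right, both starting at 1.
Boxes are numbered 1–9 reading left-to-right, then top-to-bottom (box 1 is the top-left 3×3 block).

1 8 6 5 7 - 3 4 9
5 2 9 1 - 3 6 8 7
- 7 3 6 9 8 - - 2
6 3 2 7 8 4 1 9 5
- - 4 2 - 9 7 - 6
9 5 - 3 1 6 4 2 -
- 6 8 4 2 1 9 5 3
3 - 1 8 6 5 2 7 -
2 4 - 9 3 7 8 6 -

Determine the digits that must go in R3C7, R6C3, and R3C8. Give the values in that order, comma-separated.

For R3C7:
  Row 3 already contains {2, 3, 6, 7, 8, 9}.
  Column 7 already contains {1, 2, 3, 4, 6, 7, 8, 9}.
  Its 3×3 block (box 3) already contains {2, 3, 4, 6, 7, 8, 9}.
  The only value from 1–9 not eliminated is 5, so R3C7 = 5.
For R6C3:
  Row 6 already contains {1, 2, 3, 4, 5, 6, 9}.
  Column 3 already contains {1, 2, 3, 4, 6, 8, 9}.
  Its 3×3 block (box 4) already contains {2, 3, 4, 5, 6, 9}.
  The only value from 1–9 not eliminated is 7, so R6C3 = 7.
For R3C8:
  Row 3 already contains {2, 3, 6, 7, 8, 9}.
  Column 8 already contains {2, 4, 5, 6, 7, 8, 9}.
  Its 3×3 block (box 3) already contains {2, 3, 4, 6, 7, 8, 9}.
  The only value from 1–9 not eliminated is 1, so R3C8 = 1.

5,7,1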